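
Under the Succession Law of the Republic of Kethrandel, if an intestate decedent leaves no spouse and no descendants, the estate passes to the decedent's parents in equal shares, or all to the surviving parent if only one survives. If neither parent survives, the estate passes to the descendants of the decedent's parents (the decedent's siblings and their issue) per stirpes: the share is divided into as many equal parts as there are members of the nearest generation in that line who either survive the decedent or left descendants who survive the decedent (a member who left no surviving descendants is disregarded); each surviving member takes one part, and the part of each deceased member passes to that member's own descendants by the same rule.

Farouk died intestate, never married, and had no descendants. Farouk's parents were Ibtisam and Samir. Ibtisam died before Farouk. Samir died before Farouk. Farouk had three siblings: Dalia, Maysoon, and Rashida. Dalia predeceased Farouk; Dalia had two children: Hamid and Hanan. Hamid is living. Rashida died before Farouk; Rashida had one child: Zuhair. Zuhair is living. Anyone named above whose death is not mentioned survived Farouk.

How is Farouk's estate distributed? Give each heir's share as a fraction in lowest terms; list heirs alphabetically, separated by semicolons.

Neither parent survives and there are no descendants, so the estate passes to Farouk's siblings and their issue per stirpes.
The estate is divided into 3 equal shares of 1/3 among Dalia, Maysoon, Rashida.
Dalia predeceased; the 1/3 allotted to Dalia's branch passes to Dalia's issue by representation.
The 1/3 is divided into 2 equal shares of 1/6 among Hamid, Hanan.
Hamid is living and takes 1/6.
Hanan is living and takes 1/6.
Maysoon is living and takes 1/3.
Rashida predeceased; the 1/3 allotted to Rashida's branch passes to Rashida's issue by representation.
Zuhair is the sole taker at this level and receives the full 1/3.

Hamid 1/6; Hanan 1/6; Maysoon 1/3; Zuhair 1/3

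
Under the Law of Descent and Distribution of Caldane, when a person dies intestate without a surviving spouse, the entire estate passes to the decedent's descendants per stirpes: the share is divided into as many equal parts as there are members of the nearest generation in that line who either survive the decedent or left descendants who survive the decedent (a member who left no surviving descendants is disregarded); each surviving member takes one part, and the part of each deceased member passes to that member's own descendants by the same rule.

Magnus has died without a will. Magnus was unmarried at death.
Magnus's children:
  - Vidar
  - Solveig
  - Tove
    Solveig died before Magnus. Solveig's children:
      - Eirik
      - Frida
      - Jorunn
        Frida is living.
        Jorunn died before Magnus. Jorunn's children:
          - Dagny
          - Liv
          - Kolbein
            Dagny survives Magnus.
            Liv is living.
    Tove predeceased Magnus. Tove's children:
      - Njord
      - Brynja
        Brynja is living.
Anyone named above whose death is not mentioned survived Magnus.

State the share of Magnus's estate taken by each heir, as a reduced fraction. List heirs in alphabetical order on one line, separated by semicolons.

There is no surviving spouse, so the entire estate passes to Magnus's descendants per stirpes.
The estate is divided into 3 equal shares of 1/3 among Vidar, Solveig, Tove.
Vidar is living and takes 1/3.
Solveig predeceased; the 1/3 allotted to Solveig's branch passes to Solveig's issue by representation.
The 1/3 is divided into 3 equal shares of 1/9 among Eirik, Frida, Jorunn.
Eirik is living and takes 1/9.
Frida is living and takes 1/9.
Jorunn predeceased; the 1/9 allotted to Jorunn's branch passes to Jorunn's issue by representation.
The 1/9 is divided into 3 equal shares of 1/27 among Dagny, Liv, Kolbein.
Dagny is living and takes 1/27.
Liv is living and takes 1/27.
Kolbein is living and takes 1/27.
Tove predeceased; the 1/3 allotted to Tove's branch passes to Tove's issue by representation.
The 1/3 is divided into 2 equal shares of 1/6 among Njord, Brynja.
Njord is living and takes 1/6.
Brynja is living and takes 1/6.

Brynja 1/6; Dagny 1/27; Eirik 1/9; Frida 1/9; Kolbein 1/27; Liv 1/27; Njord 1/6; Vidar 1/3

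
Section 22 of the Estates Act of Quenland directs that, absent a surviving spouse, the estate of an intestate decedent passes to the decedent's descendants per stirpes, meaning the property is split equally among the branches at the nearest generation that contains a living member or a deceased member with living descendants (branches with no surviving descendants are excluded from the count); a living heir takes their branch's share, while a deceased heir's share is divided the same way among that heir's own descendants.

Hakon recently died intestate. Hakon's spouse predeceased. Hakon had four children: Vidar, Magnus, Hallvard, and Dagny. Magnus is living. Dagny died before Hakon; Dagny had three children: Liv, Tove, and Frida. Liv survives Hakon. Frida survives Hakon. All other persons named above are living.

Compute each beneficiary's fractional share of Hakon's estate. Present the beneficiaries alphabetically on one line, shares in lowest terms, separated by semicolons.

Frida 1/12; Hallvard 1/4; Liv 1/12; Magnus 1/4; Tove 1/12; Vidar 1/4

There is no surviving spouse, so the entire estate passes to Hakon's descendants per stirpes.
The estate is divided into 4 equal shares of 1/4 among Vidar, Magnus, Hallvard, Dagny.
Vidar is living and takes 1/4.
Magnus is living and takes 1/4.
Hallvard is living and takes 1/4.
Dagny predeceased; the 1/4 allotted to Dagny's branch passes to Dagny's issue by representation.
The 1/4 is divided into 3 equal shares of 1/12 among Liv, Tove, Frida.
Liv is living and takes 1/12.
Tove is living and takes 1/12.
Frida is living and takes 1/12.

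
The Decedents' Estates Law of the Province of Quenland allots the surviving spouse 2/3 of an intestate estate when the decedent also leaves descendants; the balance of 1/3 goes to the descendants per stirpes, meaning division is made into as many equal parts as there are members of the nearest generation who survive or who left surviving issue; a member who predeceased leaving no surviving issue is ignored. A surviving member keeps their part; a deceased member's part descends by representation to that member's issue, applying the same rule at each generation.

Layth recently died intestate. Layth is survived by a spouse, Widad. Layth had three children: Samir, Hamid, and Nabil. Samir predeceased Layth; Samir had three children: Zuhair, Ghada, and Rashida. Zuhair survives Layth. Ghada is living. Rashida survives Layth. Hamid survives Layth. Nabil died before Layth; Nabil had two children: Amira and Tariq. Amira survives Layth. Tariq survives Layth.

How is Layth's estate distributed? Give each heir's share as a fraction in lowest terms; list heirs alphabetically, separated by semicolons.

Widad, as surviving spouse, takes 2/3.
The remaining 1/3 passes to Layth's descendants per stirpes.
The 1/3 is divided into 3 equal shares of 1/9 among Samir, Hamid, Nabil.
Samir predeceased; the 1/9 allotted to Samir's branch passes to Samir's issue by representation.
The 1/9 is divided into 3 equal shares of 1/27 among Zuhair, Ghada, Rashida.
Zuhair is living and takes 1/27.
Ghada is living and takes 1/27.
Rashida is living and takes 1/27.
Hamid is living and takes 1/9.
Nabil predeceased; the 1/9 allotted to Nabil's branch passes to Nabil's issue by representation.
The 1/9 is divided into 2 equal shares of 1/18 among Amira, Tariq.
Amira is living and takes 1/18.
Tariq is living and takes 1/18.

Amira 1/18; Ghada 1/27; Hamid 1/9; Rashida 1/27; Tariq 1/18; Widad 2/3; Zuhair 1/27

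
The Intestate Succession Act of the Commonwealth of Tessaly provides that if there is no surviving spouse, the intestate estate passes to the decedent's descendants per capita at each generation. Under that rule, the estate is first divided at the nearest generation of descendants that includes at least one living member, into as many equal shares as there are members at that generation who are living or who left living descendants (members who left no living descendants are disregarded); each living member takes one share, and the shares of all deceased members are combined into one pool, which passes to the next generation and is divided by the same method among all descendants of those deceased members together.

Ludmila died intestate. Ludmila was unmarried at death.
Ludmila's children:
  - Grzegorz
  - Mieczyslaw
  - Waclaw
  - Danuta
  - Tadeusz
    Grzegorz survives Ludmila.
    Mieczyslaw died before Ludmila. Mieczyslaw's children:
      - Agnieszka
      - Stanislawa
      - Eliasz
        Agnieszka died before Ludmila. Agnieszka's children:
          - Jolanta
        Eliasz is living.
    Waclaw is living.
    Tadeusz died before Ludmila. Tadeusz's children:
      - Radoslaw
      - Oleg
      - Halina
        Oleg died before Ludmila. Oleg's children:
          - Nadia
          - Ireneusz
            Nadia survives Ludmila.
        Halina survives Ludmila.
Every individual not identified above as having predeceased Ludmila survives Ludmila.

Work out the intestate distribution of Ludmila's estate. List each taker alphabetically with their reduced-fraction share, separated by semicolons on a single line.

There is no surviving spouse, so the entire estate passes to Ludmila's descendants per capita at each generation.
At generation 1 (Grzegorz, Mieczyslaw, Waclaw, Danuta, Tadeusz) there are 5 shares of (1)/5 = 1/5 each.
Living: Grzegorz, Waclaw, and Danuta — each takes 1/5.
Deceased: Mieczyslaw and Tadeusz. Their combined 2/5 is pooled and carried to generation 2.
At generation 2 (Agnieszka, Stanislawa, Eliasz, Radoslaw, Oleg, Halina) there are 6 shares of (2/5)/6 = 1/15 each.
Living: Stanislawa, Eliasz, Radoslaw, and Halina — each takes 1/15.
Deceased: Agnieszka and Oleg. Their combined 2/15 is pooled and carried to generation 3.
At generation 3 (Jolanta, Nadia, Ireneusz) there are 3 shares of (2/15)/3 = 2/45 each.
Living: Jolanta, Nadia, and Ireneusz — each takes 2/45.

Danuta 1/5; Eliasz 1/15; Grzegorz 1/5; Halina 1/15; Ireneusz 2/45; Jolanta 2/45; Nadia 2/45; Radoslaw 1/15; Stanislawa 1/15; Waclaw 1/5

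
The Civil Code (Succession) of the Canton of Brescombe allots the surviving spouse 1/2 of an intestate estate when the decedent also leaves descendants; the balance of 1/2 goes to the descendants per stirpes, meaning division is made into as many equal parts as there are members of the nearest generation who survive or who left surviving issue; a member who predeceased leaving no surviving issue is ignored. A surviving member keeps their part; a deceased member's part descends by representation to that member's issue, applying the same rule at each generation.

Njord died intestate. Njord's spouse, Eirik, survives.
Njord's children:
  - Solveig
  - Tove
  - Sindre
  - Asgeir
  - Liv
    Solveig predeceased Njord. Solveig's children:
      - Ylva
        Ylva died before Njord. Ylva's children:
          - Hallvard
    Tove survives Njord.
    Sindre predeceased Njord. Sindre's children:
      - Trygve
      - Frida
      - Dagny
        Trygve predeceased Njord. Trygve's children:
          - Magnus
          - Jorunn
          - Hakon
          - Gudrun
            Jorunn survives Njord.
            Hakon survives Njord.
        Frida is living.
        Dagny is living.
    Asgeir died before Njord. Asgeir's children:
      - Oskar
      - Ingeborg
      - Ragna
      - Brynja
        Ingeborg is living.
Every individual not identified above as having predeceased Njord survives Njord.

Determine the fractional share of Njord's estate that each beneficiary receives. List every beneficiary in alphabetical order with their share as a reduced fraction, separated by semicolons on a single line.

Brynja 1/40; Dagny 1/30; Eirik 1/2; Frida 1/30; Gudrun 1/120; Hakon 1/120; Hallvard 1/10; Ingeborg 1/40; Jorunn 1/120; Liv 1/10; Magnus 1/120; Oskar 1/40; Ragna 1/40; Tove 1/10

Eirik, as surviving spouse, takes 1/2.
The remaining 1/2 passes to Njord's descendants per stirpes.
The 1/2 is divided into 5 equal shares of 1/10 among Solveig, Tove, Sindre, Asgeir, Liv.
Solveig predeceased; the 1/10 allotted to Solveig's branch passes to Solveig's issue by representation.
Ylva's line is the sole branch at this level, so the full 1/10 passes to Ylva's issue by representation.
Hallvard is the sole taker at this level and receives the full 1/10.
Tove is living and takes 1/10.
Sindre predeceased; the 1/10 allotted to Sindre's branch passes to Sindre's issue by representation.
The 1/10 is divided into 3 equal shares of 1/30 among Trygve, Frida, Dagny.
Trygve predeceased; the 1/30 allotted to Trygve's branch passes to Trygve's issue by representation.
The 1/30 is divided into 4 equal shares of 1/120 among Magnus, Jorunn, Hakon, Gudrun.
Magnus is living and takes 1/120.
Jorunn is living and takes 1/120.
Hakon is living and takes 1/120.
Gudrun is living and takes 1/120.
Frida is living and takes 1/30.
Dagny is living and takes 1/30.
Asgeir predeceased; the 1/10 allotted to Asgeir's branch passes to Asgeir's issue by representation.
The 1/10 is divided into 4 equal shares of 1/40 among Oskar, Ingeborg, Ragna, Brynja.
Oskar is living and takes 1/40.
Ingeborg is living and takes 1/40.
Ragna is living and takes 1/40.
Brynja is living and takes 1/40.
Liv is living and takes 1/10.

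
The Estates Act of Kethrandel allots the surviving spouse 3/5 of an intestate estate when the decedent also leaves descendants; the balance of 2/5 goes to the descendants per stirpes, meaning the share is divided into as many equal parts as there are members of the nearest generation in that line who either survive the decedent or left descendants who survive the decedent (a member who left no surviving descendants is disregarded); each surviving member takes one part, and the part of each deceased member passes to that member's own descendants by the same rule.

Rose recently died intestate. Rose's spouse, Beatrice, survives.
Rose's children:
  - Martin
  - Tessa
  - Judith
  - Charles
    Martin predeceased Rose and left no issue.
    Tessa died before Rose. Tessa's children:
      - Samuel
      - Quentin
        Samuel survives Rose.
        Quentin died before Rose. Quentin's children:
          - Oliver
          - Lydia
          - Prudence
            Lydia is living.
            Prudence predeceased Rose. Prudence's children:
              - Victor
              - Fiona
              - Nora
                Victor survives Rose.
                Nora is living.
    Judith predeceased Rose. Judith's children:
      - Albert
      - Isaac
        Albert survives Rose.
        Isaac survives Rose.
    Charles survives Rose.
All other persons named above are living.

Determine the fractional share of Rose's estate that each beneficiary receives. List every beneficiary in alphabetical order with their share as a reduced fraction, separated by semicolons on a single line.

Beatrice, as surviving spouse, takes 3/5.
The remaining 2/5 passes to Rose's descendants per stirpes.
Martin left no surviving issue, so that branch lapses and is disregarded.
The 2/5 is divided into 3 equal shares of 2/15 among Tessa, Judith, Charles.
Tessa predeceased; the 2/15 allotted to Tessa's branch passes to Tessa's issue by representation.
The 2/15 is divided into 2 equal shares of 1/15 among Samuel, Quentin.
Samuel is living and takes 1/15.
Quentin predeceased; the 1/15 allotted to Quentin's branch passes to Quentin's issue by representation.
The 1/15 is divided into 3 equal shares of 1/45 among Oliver, Lydia, Prudence.
Oliver is living and takes 1/45.
Lydia is living and takes 1/45.
Prudence predeceased; the 1/45 allotted to Prudence's branch passes to Prudence's issue by representation.
The 1/45 is divided into 3 equal shares of 1/135 among Victor, Fiona, Nora.
Victor is living and takes 1/135.
Fiona is living and takes 1/135.
Nora is living and takes 1/135.
Judith predeceased; the 2/15 allotted to Judith's branch passes to Judith's issue by representation.
The 2/15 is divided into 2 equal shares of 1/15 among Albert, Isaac.
Albert is living and takes 1/15.
Isaac is living and takes 1/15.
Charles is living and takes 2/15.

Albert 1/15; Beatrice 3/5; Charles 2/15; Fiona 1/135; Isaac 1/15; Lydia 1/45; Nora 1/135; Oliver 1/45; Samuel 1/15; Victor 1/135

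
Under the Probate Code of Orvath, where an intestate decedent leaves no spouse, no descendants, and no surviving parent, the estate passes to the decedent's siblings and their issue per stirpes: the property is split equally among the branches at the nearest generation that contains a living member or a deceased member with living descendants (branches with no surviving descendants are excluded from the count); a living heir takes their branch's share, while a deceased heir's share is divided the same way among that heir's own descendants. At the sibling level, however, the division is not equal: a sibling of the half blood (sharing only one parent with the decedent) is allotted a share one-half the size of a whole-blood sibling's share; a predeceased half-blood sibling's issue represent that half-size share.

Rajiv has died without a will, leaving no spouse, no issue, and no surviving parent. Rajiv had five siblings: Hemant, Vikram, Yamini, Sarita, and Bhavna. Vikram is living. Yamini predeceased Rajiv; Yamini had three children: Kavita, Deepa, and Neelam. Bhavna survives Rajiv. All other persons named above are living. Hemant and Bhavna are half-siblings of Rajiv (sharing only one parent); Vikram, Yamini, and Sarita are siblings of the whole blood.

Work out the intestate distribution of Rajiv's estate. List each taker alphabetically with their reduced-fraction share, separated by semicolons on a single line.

No spouse, descendants, or parent survives, so the estate passes to Rajiv's siblings per stirpes.
Half-blood siblings count for one-half the weight of whole-blood siblings at the initial division.
Dividing 1 in proportion to weights (total weight 4): Hemant (weight 1/2) → 1/8; Vikram (weight 1) → 1/4; Yamini (weight 1) → 1/4; Sarita (weight 1) → 1/4; Bhavna (weight 1/2) → 1/8.
Hemant is living and takes 1/8.
Vikram is living and takes 1/4.
Yamini predeceased; the 1/4 allotted to Yamini's branch passes to Yamini's issue by representation.
The 1/4 is divided into 3 equal shares of 1/12 among Kavita, Deepa, Neelam.
Kavita is living and takes 1/12.
Deepa is living and takes 1/12.
Neelam is living and takes 1/12.
Sarita is living and takes 1/4.
Bhavna is living and takes 1/8.

Bhavna 1/8; Deepa 1/12; Hemant 1/8; Kavita 1/12; Neelam 1/12; Sarita 1/4; Vikram 1/4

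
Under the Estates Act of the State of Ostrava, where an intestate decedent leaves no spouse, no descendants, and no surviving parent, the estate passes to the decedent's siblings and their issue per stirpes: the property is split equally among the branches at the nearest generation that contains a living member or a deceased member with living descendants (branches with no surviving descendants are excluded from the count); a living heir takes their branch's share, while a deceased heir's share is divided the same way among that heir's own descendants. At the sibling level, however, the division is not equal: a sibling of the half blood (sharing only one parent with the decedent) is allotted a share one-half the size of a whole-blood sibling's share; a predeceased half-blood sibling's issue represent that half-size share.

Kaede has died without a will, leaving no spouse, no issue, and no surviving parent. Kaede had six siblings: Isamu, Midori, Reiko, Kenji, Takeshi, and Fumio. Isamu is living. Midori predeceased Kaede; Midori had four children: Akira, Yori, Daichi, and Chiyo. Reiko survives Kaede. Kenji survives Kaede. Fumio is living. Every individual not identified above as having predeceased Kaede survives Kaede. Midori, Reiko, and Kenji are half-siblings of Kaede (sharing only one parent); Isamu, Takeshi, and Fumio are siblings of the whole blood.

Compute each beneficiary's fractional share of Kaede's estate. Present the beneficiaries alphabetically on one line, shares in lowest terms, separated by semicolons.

No spouse, descendants, or parent survives, so the estate passes to Kaede's siblings per stirpes.
Half-blood siblings count for one-half the weight of whole-blood siblings at the initial division.
Dividing 1 in proportion to weights (total weight 9/2): Isamu (weight 1) → 2/9; Midori (weight 1/2) → 1/9; Reiko (weight 1/2) → 1/9; Kenji (weight 1/2) → 1/9; Takeshi (weight 1) → 2/9; Fumio (weight 1) → 2/9.
Isamu is living and takes 2/9.
Midori predeceased; the 1/9 allotted to Midori's branch passes to Midori's issue by representation.
The 1/9 is divided into 4 equal shares of 1/36 among Akira, Yori, Daichi, Chiyo.
Akira is living and takes 1/36.
Yori is living and takes 1/36.
Daichi is living and takes 1/36.
Chiyo is living and takes 1/36.
Reiko is living and takes 1/9.
Kenji is living and takes 1/9.
Takeshi is living and takes 2/9.
Fumio is living and takes 2/9.

Akira 1/36; Chiyo 1/36; Daichi 1/36; Fumio 2/9; Isamu 2/9; Kenji 1/9; Reiko 1/9; Takeshi 2/9; Yori 1/36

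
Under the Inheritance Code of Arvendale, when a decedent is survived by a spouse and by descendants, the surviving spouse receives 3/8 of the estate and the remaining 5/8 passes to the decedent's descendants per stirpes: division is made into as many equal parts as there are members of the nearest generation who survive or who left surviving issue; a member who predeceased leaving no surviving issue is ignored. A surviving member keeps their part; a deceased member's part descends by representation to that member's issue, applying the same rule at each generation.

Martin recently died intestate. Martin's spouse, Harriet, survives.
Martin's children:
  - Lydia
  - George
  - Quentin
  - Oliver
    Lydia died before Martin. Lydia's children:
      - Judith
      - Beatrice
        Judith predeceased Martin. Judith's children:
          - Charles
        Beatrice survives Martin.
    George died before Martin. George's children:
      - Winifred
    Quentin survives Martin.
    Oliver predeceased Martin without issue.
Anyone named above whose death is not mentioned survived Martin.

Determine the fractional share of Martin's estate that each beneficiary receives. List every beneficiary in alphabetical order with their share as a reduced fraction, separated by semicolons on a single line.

Beatrice 5/48; Charles 5/48; Harriet 3/8; Quentin 5/24; Winifred 5/24

Harriet, as surviving spouse, takes 3/8.
The remaining 5/8 passes to Martin's descendants per stirpes.
Oliver left no surviving issue, so that branch lapses and is disregarded.
The 5/8 is divided into 3 equal shares of 5/24 among Lydia, George, Quentin.
Lydia predeceased; the 5/24 allotted to Lydia's branch passes to Lydia's issue by representation.
The 5/24 is divided into 2 equal shares of 5/48 among Judith, Beatrice.
Judith predeceased; the 5/48 allotted to Judith's branch passes to Judith's issue by representation.
Charles is the sole taker at this level and receives the full 5/48.
Beatrice is living and takes 5/48.
George predeceased; the 5/24 allotted to George's branch passes to George's issue by representation.
Winifred is the sole taker at this level and receives the full 5/24.
Quentin is living and takes 5/24.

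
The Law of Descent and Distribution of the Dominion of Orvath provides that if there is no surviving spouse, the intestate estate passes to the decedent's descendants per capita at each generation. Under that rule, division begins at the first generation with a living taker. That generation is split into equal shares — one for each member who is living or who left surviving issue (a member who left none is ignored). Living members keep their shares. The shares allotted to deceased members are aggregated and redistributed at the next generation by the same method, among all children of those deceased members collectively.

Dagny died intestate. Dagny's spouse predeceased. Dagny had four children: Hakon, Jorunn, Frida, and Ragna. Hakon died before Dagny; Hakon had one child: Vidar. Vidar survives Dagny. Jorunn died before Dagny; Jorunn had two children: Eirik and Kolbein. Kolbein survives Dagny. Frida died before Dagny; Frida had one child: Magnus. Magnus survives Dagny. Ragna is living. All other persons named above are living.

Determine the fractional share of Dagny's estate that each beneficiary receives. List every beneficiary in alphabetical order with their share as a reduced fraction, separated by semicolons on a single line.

Eirik 3/16; Kolbein 3/16; Magnus 3/16; Ragna 1/4; Vidar 3/16

There is no surviving spouse, so the entire estate passes to Dagny's descendants per capita at each generation.
At generation 1 (Hakon, Jorunn, Frida, Ragna) there are 4 shares of (1)/4 = 1/4 each.
Living: Ragna — each takes 1/4.
Deceased: Hakon, Jorunn, and Frida. Their combined 3/4 is pooled and carried to generation 2.
At generation 2 (Vidar, Eirik, Kolbein, Magnus) there are 4 shares of (3/4)/4 = 3/16 each.
Living: Vidar, Eirik, Kolbein, and Magnus — each takes 3/16.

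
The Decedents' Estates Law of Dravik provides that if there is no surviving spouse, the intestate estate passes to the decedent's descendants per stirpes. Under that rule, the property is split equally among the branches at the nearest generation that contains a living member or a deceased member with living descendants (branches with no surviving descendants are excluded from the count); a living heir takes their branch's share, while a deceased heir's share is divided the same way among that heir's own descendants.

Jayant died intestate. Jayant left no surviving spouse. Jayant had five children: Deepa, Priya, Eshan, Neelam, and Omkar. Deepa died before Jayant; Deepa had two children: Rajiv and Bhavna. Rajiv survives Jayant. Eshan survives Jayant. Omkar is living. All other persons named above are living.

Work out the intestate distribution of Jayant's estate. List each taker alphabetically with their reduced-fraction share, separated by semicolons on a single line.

Bhavna 1/10; Eshan 1/5; Neelam 1/5; Omkar 1/5; Priya 1/5; Rajiv 1/10

There is no surviving spouse, so the entire estate passes to Jayant's descendants per stirpes.
The estate is divided into 5 equal shares of 1/5 among Deepa, Priya, Eshan, Neelam, Omkar.
Deepa predeceased; the 1/5 allotted to Deepa's branch passes to Deepa's issue by representation.
The 1/5 is divided into 2 equal shares of 1/10 among Rajiv, Bhavna.
Rajiv is living and takes 1/10.
Bhavna is living and takes 1/10.
Priya is living and takes 1/5.
Eshan is living and takes 1/5.
Neelam is living and takes 1/5.
Omkar is living and takes 1/5.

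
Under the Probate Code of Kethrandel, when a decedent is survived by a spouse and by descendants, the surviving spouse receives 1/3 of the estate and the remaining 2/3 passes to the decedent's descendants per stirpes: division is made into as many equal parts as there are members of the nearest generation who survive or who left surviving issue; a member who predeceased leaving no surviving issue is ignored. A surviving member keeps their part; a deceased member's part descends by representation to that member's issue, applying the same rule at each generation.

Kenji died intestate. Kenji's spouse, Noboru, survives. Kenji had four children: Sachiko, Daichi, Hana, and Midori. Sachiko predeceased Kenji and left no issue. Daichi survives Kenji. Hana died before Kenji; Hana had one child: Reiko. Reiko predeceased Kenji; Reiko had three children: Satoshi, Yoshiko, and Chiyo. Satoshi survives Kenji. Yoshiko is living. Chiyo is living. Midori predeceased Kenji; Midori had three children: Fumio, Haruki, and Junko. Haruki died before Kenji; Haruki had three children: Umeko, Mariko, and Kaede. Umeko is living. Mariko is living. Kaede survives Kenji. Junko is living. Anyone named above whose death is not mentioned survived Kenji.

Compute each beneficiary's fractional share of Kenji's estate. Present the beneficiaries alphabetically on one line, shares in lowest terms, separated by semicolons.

Noboru, as surviving spouse, takes 1/3.
The remaining 2/3 passes to Kenji's descendants per stirpes.
Sachiko left no surviving issue, so that branch lapses and is disregarded.
The 2/3 is divided into 3 equal shares of 2/9 among Daichi, Hana, Midori.
Daichi is living and takes 2/9.
Hana predeceased; the 2/9 allotted to Hana's branch passes to Hana's issue by representation.
Reiko's line is the sole branch at this level, so the full 2/9 passes to Reiko's issue by representation.
The 2/9 is divided into 3 equal shares of 2/27 among Satoshi, Yoshiko, Chiyo.
Satoshi is living and takes 2/27.
Yoshiko is living and takes 2/27.
Chiyo is living and takes 2/27.
Midori predeceased; the 2/9 allotted to Midori's branch passes to Midori's issue by representation.
The 2/9 is divided into 3 equal shares of 2/27 among Fumio, Haruki, Junko.
Fumio is living and takes 2/27.
Haruki predeceased; the 2/27 allotted to Haruki's branch passes to Haruki's issue by representation.
The 2/27 is divided into 3 equal shares of 2/81 among Umeko, Mariko, Kaede.
Umeko is living and takes 2/81.
Mariko is living and takes 2/81.
Kaede is living and takes 2/81.
Junko is living and takes 2/27.

Chiyo 2/27; Daichi 2/9; Fumio 2/27; Junko 2/27; Kaede 2/81; Mariko 2/81; Noboru 1/3; Satoshi 2/27; Umeko 2/81; Yoshiko 2/27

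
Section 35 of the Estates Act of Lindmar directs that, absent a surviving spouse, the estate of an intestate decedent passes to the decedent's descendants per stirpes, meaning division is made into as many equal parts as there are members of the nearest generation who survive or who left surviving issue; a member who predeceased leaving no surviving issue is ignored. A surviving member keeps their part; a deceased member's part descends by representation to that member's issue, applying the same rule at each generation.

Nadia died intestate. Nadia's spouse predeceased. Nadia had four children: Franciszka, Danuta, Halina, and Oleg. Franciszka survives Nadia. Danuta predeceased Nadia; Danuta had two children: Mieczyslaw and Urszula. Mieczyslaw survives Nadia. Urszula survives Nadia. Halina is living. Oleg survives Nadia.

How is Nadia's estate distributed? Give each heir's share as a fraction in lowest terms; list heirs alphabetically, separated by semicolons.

Franciszka 1/4; Halina 1/4; Mieczyslaw 1/8; Oleg 1/4; Urszula 1/8

There is no surviving spouse, so the entire estate passes to Nadia's descendants per stirpes.
The estate is divided into 4 equal shares of 1/4 among Franciszka, Danuta, Halina, Oleg.
Franciszka is living and takes 1/4.
Danuta predeceased; the 1/4 allotted to Danuta's branch passes to Danuta's issue by representation.
The 1/4 is divided into 2 equal shares of 1/8 among Mieczyslaw, Urszula.
Mieczyslaw is living and takes 1/8.
Urszula is living and takes 1/8.
Halina is living and takes 1/4.
Oleg is living and takes 1/4.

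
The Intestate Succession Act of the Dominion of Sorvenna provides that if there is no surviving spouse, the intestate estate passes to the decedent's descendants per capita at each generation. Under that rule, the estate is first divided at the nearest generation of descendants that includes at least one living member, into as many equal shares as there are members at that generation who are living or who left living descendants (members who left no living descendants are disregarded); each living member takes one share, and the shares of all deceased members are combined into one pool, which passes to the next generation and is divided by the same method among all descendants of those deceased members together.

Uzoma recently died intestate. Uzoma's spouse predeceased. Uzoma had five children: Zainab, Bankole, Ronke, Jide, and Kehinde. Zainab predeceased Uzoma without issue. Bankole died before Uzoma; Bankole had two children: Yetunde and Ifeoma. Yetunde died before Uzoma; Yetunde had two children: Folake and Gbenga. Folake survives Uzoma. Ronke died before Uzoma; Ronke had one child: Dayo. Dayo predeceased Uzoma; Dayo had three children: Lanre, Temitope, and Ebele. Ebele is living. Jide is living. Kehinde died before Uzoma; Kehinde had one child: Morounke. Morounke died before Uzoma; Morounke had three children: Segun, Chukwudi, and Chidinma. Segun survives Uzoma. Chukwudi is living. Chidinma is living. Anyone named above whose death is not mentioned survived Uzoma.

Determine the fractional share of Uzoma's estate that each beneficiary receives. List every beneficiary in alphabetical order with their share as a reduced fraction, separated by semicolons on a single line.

There is no surviving spouse, so the entire estate passes to Uzoma's descendants per capita at each generation.
At generation 1 (Bankole, Ronke, Jide, Kehinde) there are 4 shares of (1)/4 = 1/4 each.
Living: Jide — each takes 1/4.
Deceased: Bankole, Ronke, and Kehinde. Their combined 3/4 is pooled and carried to generation 2.
At generation 2 (Yetunde, Ifeoma, Dayo, Morounke) there are 4 shares of (3/4)/4 = 3/16 each.
Living: Ifeoma — each takes 3/16.
Deceased: Yetunde, Dayo, and Morounke. Their combined 9/16 is pooled and carried to generation 3.
At generation 3 (Folake, Gbenga, Lanre, Temitope, Ebele, Segun, Chukwudi, Chidinma) there are 8 shares of (9/16)/8 = 9/128 each.
Living: Folake, Gbenga, Lanre, Temitope, Ebele, Segun, Chukwudi, and Chidinma — each takes 9/128.

Chidinma 9/128; Chukwudi 9/128; Ebele 9/128; Folake 9/128; Gbenga 9/128; Ifeoma 3/16; Jide 1/4; Lanre 9/128; Segun 9/128; Temitope 9/128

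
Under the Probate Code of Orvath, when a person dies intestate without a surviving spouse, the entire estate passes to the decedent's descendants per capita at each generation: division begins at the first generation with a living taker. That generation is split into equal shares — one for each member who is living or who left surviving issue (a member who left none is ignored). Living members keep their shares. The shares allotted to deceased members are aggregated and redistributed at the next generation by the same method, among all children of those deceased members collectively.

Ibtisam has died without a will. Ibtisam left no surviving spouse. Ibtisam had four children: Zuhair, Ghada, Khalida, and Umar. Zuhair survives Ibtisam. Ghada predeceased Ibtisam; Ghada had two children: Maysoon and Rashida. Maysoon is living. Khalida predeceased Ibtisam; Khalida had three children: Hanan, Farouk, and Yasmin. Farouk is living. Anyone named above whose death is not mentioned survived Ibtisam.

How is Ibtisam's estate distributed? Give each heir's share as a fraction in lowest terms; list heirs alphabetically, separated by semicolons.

There is no surviving spouse, so the entire estate passes to Ibtisam's descendants per capita at each generation.
At generation 1 (Zuhair, Ghada, Khalida, Umar) there are 4 shares of (1)/4 = 1/4 each.
Living: Zuhair and Umar — each takes 1/4.
Deceased: Ghada and Khalida. Their combined 1/2 is pooled and carried to generation 2.
At generation 2 (Maysoon, Rashida, Hanan, Farouk, Yasmin) there are 5 shares of (1/2)/5 = 1/10 each.
Living: Maysoon, Rashida, Hanan, Farouk, and Yasmin — each takes 1/10.

Farouk 1/10; Hanan 1/10; Maysoon 1/10; Rashida 1/10; Umar 1/4; Yasmin 1/10; Zuhair 1/4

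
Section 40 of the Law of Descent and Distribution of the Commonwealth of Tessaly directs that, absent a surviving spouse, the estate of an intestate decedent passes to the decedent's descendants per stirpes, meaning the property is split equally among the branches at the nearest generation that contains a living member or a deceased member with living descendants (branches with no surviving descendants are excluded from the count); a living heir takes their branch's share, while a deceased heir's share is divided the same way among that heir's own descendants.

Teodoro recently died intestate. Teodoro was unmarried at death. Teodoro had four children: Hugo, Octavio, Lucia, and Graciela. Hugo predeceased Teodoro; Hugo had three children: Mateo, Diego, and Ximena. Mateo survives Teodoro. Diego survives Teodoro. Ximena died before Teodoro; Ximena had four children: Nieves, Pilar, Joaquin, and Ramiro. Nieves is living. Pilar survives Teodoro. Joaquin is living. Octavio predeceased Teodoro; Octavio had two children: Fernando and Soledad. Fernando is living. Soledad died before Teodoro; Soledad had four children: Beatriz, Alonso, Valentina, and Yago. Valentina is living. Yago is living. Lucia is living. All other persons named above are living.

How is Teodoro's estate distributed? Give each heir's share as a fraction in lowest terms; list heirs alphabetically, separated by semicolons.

Alonso 1/32; Beatriz 1/32; Diego 1/12; Fernando 1/8; Graciela 1/4; Joaquin 1/48; Lucia 1/4; Mateo 1/12; Nieves 1/48; Pilar 1/48; Ramiro 1/48; Valentina 1/32; Yago 1/32

There is no surviving spouse, so the entire estate passes to Teodoro's descendants per stirpes.
The estate is divided into 4 equal shares of 1/4 among Hugo, Octavio, Lucia, Graciela.
Hugo predeceased; the 1/4 allotted to Hugo's branch passes to Hugo's issue by representation.
The 1/4 is divided into 3 equal shares of 1/12 among Mateo, Diego, Ximena.
Mateo is living and takes 1/12.
Diego is living and takes 1/12.
Ximena predeceased; the 1/12 allotted to Ximena's branch passes to Ximena's issue by representation.
The 1/12 is divided into 4 equal shares of 1/48 among Nieves, Pilar, Joaquin, Ramiro.
Nieves is living and takes 1/48.
Pilar is living and takes 1/48.
Joaquin is living and takes 1/48.
Ramiro is living and takes 1/48.
Octavio predeceased; the 1/4 allotted to Octavio's branch passes to Octavio's issue by representation.
The 1/4 is divided into 2 equal shares of 1/8 among Fernando, Soledad.
Fernando is living and takes 1/8.
Soledad predeceased; the 1/8 allotted to Soledad's branch passes to Soledad's issue by representation.
The 1/8 is divided into 4 equal shares of 1/32 among Beatriz, Alonso, Valentina, Yago.
Beatriz is living and takes 1/32.
Alonso is living and takes 1/32.
Valentina is living and takes 1/32.
Yago is living and takes 1/32.
Lucia is living and takes 1/4.
Graciela is living and takes 1/4.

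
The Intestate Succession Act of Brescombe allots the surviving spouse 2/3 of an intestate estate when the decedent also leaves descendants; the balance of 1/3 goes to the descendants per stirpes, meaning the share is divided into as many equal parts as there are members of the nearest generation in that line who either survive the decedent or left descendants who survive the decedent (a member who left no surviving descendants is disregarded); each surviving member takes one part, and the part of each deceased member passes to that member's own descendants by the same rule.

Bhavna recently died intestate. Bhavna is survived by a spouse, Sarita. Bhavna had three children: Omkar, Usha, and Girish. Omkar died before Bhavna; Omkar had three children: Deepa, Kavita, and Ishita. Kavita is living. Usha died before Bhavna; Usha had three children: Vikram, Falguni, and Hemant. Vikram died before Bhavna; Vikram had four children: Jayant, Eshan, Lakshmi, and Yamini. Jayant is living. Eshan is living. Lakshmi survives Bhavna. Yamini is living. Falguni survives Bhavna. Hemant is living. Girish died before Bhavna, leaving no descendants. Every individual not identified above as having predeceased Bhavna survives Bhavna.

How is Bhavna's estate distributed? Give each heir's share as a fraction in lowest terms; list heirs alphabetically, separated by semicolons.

Sarita, as surviving spouse, takes 2/3.
The remaining 1/3 passes to Bhavna's descendants per stirpes.
Girish left no surviving issue, so that branch lapses and is disregarded.
The 1/3 is divided into 2 equal shares of 1/6 among Omkar, Usha.
Omkar predeceased; the 1/6 allotted to Omkar's branch passes to Omkar's issue by representation.
The 1/6 is divided into 3 equal shares of 1/18 among Deepa, Kavita, Ishita.
Deepa is living and takes 1/18.
Kavita is living and takes 1/18.
Ishita is living and takes 1/18.
Usha predeceased; the 1/6 allotted to Usha's branch passes to Usha's issue by representation.
The 1/6 is divided into 3 equal shares of 1/18 among Vikram, Falguni, Hemant.
Vikram predeceased; the 1/18 allotted to Vikram's branch passes to Vikram's issue by representation.
The 1/18 is divided into 4 equal shares of 1/72 among Jayant, Eshan, Lakshmi, Yamini.
Jayant is living and takes 1/72.
Eshan is living and takes 1/72.
Lakshmi is living and takes 1/72.
Yamini is living and takes 1/72.
Falguni is living and takes 1/18.
Hemant is living and takes 1/18.

Deepa 1/18; Eshan 1/72; Falguni 1/18; Hemant 1/18; Ishita 1/18; Jayant 1/72; Kavita 1/18; Lakshmi 1/72; Sarita 2/3; Yamini 1/72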